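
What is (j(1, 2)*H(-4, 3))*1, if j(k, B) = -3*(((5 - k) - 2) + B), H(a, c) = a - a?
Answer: 0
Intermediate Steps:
H(a, c) = 0
j(k, B) = -9 - 3*B + 3*k (j(k, B) = -3*((3 - k) + B) = -3*(3 + B - k) = -9 - 3*B + 3*k)
(j(1, 2)*H(-4, 3))*1 = ((-9 - 3*2 + 3*1)*0)*1 = ((-9 - 6 + 3)*0)*1 = -12*0*1 = 0*1 = 0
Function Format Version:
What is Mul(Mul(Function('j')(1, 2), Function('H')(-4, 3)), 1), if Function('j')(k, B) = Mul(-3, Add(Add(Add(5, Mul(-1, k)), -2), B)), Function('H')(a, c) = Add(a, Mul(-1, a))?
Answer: 0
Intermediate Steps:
Function('H')(a, c) = 0
Function('j')(k, B) = Add(-9, Mul(-3, B), Mul(3, k)) (Function('j')(k, B) = Mul(-3, Add(Add(3, Mul(-1, k)), B)) = Mul(-3, Add(3, B, Mul(-1, k))) = Add(-9, Mul(-3, B), Mul(3, k)))
Mul(Mul(Function('j')(1, 2), Function('H')(-4, 3)), 1) = Mul(Mul(Add(-9, Mul(-3, 2), Mul(3, 1)), 0), 1) = Mul(Mul(Add(-9, -6, 3), 0), 1) = Mul(Mul(-12, 0), 1) = Mul(0, 1) = 0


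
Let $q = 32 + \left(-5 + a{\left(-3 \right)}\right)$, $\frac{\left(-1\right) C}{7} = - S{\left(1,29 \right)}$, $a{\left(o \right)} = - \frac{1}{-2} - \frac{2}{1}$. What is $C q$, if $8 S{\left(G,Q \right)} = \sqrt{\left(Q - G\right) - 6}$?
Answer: $\frac{357 \sqrt{22}}{16} \approx 104.65$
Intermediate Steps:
$S{\left(G,Q \right)} = \frac{\sqrt{-6 + Q - G}}{8}$ ($S{\left(G,Q \right)} = \frac{\sqrt{\left(Q - G\right) - 6}}{8} = \frac{\sqrt{-6 + Q - G}}{8}$)
$a{\left(o \right)} = - \frac{3}{2}$ ($a{\left(o \right)} = \left(-1\right) \left(- \frac{1}{2}\right) - 2 = \frac{1}{2} - 2 = - \frac{3}{2}$)
$C = \frac{7 \sqrt{22}}{8}$ ($C = - 7 \left(- \frac{\sqrt{-6 + 29 - 1}}{8}\right) = - 7 \left(- \frac{\sqrt{22}}{8}\right) = \frac{7 \sqrt{22}}{8} \approx 4.1041$)
$q = \frac{51}{2}$ ($q = 32 - \frac{13}{2} = \frac{51}{2} \approx 25.5$)
$C q = \frac{7 \sqrt{22}}{8} \cdot \frac{51}{2} = \frac{357 \sqrt{22}}{16}$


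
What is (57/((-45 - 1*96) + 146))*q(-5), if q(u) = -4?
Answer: -228/5 ≈ -45.600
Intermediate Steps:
(57/((-45 - 1*96) + 146))*q(-5) = (57/((-45 - 1*96) + 146))*(-4) = (57/((-45 - 96) + 146))*(-4) = (57/(-141 + 146))*(-4) = (57/5)*(-4) = -228/5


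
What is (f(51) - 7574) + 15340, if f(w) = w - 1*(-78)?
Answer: 7895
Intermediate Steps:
f(w) = 78 + w (f(w) = w + 78 = 78 + w)
(f(51) - 7574) + 15340 = ((78 + 51) - 7574) + 15340 = (129 - 7574) + 15340 = -7445 + 15340 = 7895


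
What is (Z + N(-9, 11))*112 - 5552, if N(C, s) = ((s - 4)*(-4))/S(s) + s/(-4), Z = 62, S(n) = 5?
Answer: 2284/5 ≈ 456.80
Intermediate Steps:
N(C, s) = 16/5 - 21*s/20 (N(C, s) = ((s - 4)*(-4))/5 + s/(-4) = ((-4 + s)*(-4))*(⅕) + s*(-¼) = (16 - 4*s)*(⅕) - s/4 = (16/5 - 4*s/5) - s/4 = 16/5 - 21*s/20)
(Z + N(-9, 11))*112 - 5552 = (62 + (16/5 - 21/20*11))*112 - 5552 = (62 + (16/5 - 231/20))*112 - 5552 = (62 - 167/20)*112 - 5552 = (1073/20)*112 - 5552 = 30044/5 - 5552 = 2284/5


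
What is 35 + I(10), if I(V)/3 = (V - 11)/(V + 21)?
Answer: 1082/31 ≈ 34.903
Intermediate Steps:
I(V) = 3*(-11 + V)/(21 + V) (I(V) = 3*((V - 11)/(V + 21)) = 3*((-11 + V)/(21 + V)) = 3*(-11 + V)/(21 + V))
35 + I(10) = 35 + 3*(-11 + 10)/(21 + 10) = 35 + 3*(-1)/31 = 35 + 3*(1/31)*(-1) = 35 - 3/31 = 1082/31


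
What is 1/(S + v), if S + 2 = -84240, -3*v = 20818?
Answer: -3/273544 ≈ -1.0967e-5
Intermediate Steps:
v = -20818/3 (v = -⅓*20818 = -20818/3 ≈ -6939.3)
S = -84242 (S = -2 - 84240 = -84242)
1/(S + v) = 1/(-84242 - 20818/3) = 1/(-273544/3) = -3/273544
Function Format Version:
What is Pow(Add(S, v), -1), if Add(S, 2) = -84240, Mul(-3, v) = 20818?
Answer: Rational(-3, 273544) ≈ -1.0967e-5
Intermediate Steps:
v = Rational(-20818, 3) (v = Mul(Rational(-1, 3), 20818) = Rational(-20818, 3) ≈ -6939.3)
S = -84242 (S = Add(-2, -84240) = -84242)
Pow(Add(S, v), -1) = Pow(Add(-84242, Rational(-20818, 3)), -1) = Pow(Rational(-273544, 3), -1) = Rational(-3, 273544)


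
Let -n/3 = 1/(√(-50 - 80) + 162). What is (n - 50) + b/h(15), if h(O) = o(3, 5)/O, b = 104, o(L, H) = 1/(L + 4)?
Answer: 143342447/13187 + 3*I*√130/26374 ≈ 10870.0 + 0.0012969*I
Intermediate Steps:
o(L, H) = 1/(4 + L)
h(O) = 1/(7*O) (h(O) = 1/((4 + 3)*O) = 1/(7*O))
n = -3/(162 + I*√130) (n = -3/(√(-50 - 80) + 162) = -3/(√(-130) + 162) = -3/(I*√130 + 162) = -3/(162 + I*√130) ≈ -0.018427 + 0.0012969*I)
(n - 50) + b/h(15) = ((-243/13187 + 3*I*√130/26374) - 50) + 104/(((⅐)/15)) = (-659593/13187 + 3*I*√130/26374) + 104/(((⅐)*(1/15))) = (-659593/13187 + 3*I*√130/26374) + 104/(1/105) = (-659593/13187 + 3*I*√130/26374) + 104*105 = (-659593/13187 + 3*I*√130/26374) + 10920 = 143342447/13187 + 3*I*√130/26374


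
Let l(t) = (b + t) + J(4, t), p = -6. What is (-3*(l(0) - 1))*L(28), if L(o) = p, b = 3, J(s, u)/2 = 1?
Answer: 72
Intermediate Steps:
J(s, u) = 2 (J(s, u) = 2*1 = 2)
L(o) = -6
l(t) = 5 + t (l(t) = (3 + t) + 2 = 5 + t)
(-3*(l(0) - 1))*L(28) = -3*((5 + 0) - 1)*(-6) = -3*(5 - 1)*(-6) = -3*4*(-6) = -12*(-6) = 72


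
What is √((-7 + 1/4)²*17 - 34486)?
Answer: I*√539383/4 ≈ 183.61*I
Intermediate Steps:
√((-7 + 1/4)²*17 - 34486) = √((-7 + ¼)²*17 - 34486) = √((-27/4)²*17 - 34486) = √((729/16)*17 - 34486) = √(12393/16 - 34486) = √(-539383/16) = I*√539383/4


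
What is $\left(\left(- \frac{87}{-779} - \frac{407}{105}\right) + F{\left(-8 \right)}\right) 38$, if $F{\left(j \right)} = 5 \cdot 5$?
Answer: $\frac{3473914}{4305} \approx 806.95$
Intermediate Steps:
$F{\left(j \right)} = 25$
$\left(\left(- \frac{87}{-779} - \frac{407}{105}\right) + F{\left(-8 \right)}\right) 38 = \left(\left(- \frac{87}{-779} - \frac{407}{105}\right) + 25\right) 38 = \left(\left(\left(-87\right) \left(- \frac{1}{779}\right) - \frac{407}{105}\right) + 25\right) 38 = \left(\left(\frac{87}{779} - \frac{407}{105}\right) + 25\right) 38 = \left(- \frac{307918}{81795} + 25\right) 38 = \frac{1736957}{81795} \cdot 38 = \frac{3473914}{4305}$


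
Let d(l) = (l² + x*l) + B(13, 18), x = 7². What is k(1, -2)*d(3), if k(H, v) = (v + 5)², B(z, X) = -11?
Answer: 1305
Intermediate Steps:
k(H, v) = (5 + v)²
x = 49
d(l) = -11 + l² + 49*l (d(l) = (l² + 49*l) - 11 = -11 + l² + 49*l)
k(1, -2)*d(3) = (5 - 2)²*(-11 + 3² + 49*3) = 3²*(-11 + 9 + 147) = 9*145 = 1305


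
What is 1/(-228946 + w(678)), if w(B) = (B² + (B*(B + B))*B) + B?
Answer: 1/623562920 ≈ 1.6037e-9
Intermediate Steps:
w(B) = B + B² + 2*B³ (w(B) = (B² + (B*(2*B))*B) + B = (B² + (2*B²)*B) + B = (B² + 2*B³) + B = B + B² + 2*B³)
1/(-228946 + w(678)) = 1/(-228946 + 678*(1 + 678 + 2*678²)) = 1/(-228946 + 678*(1 + 678 + 2*459684)) = 1/(-228946 + 678*(1 + 678 + 919368)) = 1/(-228946 + 678*920047) = 1/(-228946 + 623791866) = 1/623562920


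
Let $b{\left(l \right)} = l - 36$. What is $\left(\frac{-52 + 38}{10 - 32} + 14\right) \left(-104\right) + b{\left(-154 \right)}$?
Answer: $- \frac{18834}{11} \approx -1712.2$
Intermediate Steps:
$b{\left(l \right)} = -36 + l$
$\left(\frac{-52 + 38}{10 - 32} + 14\right) \left(-104\right) + b{\left(-154 \right)} = \left(\frac{-52 + 38}{10 - 32} + 14\right) \left(-104\right) - 190 = \left(- \frac{14}{-22} + 14\right) \left(-104\right) - 190 = \left(\left(-14\right) \left(- \frac{1}{22}\right) + 14\right) \left(-104\right) - 190 = \left(\frac{7}{11} + 14\right) \left(-104\right) - 190 = \frac{161}{11} \left(-104\right) - 190 = - \frac{16744}{11} - 190 = - \frac{18834}{11}$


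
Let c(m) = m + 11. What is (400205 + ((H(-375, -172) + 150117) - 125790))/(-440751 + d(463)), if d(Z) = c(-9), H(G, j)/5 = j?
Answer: -423672/440749 ≈ -0.96125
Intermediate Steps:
c(m) = 11 + m
H(G, j) = 5*j
d(Z) = 2 (d(Z) = 11 - 9 = 2)
(400205 + ((H(-375, -172) + 150117) - 125790))/(-440751 + d(463)) = (400205 + ((5*(-172) + 150117) - 125790))/(-440751 + 2) = (400205 + ((-860 + 150117) - 125790))/(-440749) = (400205 + (149257 - 125790))*(-1/440749) = (400205 + 23467)*(-1/440749) = 423672*(-1/440749) = -423672/440749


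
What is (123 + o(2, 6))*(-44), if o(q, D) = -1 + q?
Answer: -5456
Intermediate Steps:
(123 + o(2, 6))*(-44) = (123 + (-1 + 2))*(-44) = (123 + 1)*(-44) = 124*(-44) = -5456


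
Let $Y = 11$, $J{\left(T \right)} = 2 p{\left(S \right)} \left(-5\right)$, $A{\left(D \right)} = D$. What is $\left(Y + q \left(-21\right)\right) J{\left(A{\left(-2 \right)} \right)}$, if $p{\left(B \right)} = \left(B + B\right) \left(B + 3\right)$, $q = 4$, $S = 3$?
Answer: $26280$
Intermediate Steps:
$p{\left(B \right)} = 2 B \left(3 + B\right)$
$J{\left(T \right)} = -360$ ($J{\left(T \right)} = 2 \cdot 2 \cdot 3 \left(3 + 3\right) \left(-5\right) = 2 \cdot 2 \cdot 3 \cdot 6 \left(-5\right) = 2 \cdot 36 \left(-5\right) = 72 \left(-5\right) = -360$)
$\left(Y + q \left(-21\right)\right) J{\left(A{\left(-2 \right)} \right)} = \left(11 + 4 \left(-21\right)\right) \left(-360\right) = \left(11 - 84\right) \left(-360\right) = \left(-73\right) \left(-360\right) = 26280$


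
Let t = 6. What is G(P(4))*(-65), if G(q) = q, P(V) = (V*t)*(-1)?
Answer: 1560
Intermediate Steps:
P(V) = -6*V (P(V) = (V*6)*(-1) = (6*V)*(-1) = -6*V)
G(P(4))*(-65) = -6*4*(-65) = -24*(-65) = 1560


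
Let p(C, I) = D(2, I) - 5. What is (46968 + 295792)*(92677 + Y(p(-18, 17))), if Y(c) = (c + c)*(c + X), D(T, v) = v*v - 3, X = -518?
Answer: -13887606920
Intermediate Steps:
D(T, v) = -3 + v² (D(T, v) = v² - 3 = -3 + v²)
p(C, I) = -8 + I² (p(C, I) = (-3 + I²) - 5 = -8 + I²)
Y(c) = 2*c*(-518 + c) (Y(c) = (c + c)*(c - 518) = (2*c)*(-518 + c) = 2*c*(-518 + c))
(46968 + 295792)*(92677 + Y(p(-18, 17))) = (46968 + 295792)*(92677 + 2*(-8 + 17²)*(-518 + (-8 + 17²))) = 342760*(92677 + 2*(-8 + 289)*(-518 + (-8 + 289))) = 342760*(92677 + 2*281*(-518 + 281)) = 342760*(92677 + 2*281*(-237)) = 342760*(92677 - 133194) = 342760*(-40517) = -13887606920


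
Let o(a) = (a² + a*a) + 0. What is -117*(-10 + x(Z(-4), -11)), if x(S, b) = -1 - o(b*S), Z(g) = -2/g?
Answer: 16731/2 ≈ 8365.5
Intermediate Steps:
o(a) = 2*a² (o(a) = (a² + a²) + 0 = 2*a² + 0 = 2*a²)
x(S, b) = -1 - 2*S²*b² (x(S, b) = -1 - 2*(b*S)² = -1 - 2*(S*b)² = -1 - 2*S²*b²)
-117*(-10 + x(Z(-4), -11)) = -117*(-10 + (-1 - 2*(-2/(-4))²*(-11)²)) = -117*(-10 + (-1 - 2*(-2*(-¼))²*121)) = -117*(-10 + (-1 - 2*(½)²*121)) = -117*(-10 + (-1 - 2*¼*121)) = -117*(-10 + (-1 - 121/2)) = -117*(-10 - 123/2) = -117*(-143/2) = 16731/2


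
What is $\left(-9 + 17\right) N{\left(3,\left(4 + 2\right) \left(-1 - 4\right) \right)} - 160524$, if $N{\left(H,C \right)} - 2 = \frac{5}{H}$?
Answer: $- \frac{481484}{3} \approx -1.6049 \cdot 10^{5}$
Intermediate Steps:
$N{\left(H,C \right)} = 2 + \frac{5}{H}$
$\left(-9 + 17\right) N{\left(3,\left(4 + 2\right) \left(-1 - 4\right) \right)} - 160524 = \left(-9 + 17\right) \left(2 + \frac{5}{3}\right) - 160524 = 8 \left(2 + 5 \cdot \frac{1}{3}\right) - 160524 = 8 \left(2 + \frac{5}{3}\right) - 160524 = 8 \cdot \frac{11}{3} - 160524 = \frac{88}{3} - 160524 = - \frac{481484}{3}$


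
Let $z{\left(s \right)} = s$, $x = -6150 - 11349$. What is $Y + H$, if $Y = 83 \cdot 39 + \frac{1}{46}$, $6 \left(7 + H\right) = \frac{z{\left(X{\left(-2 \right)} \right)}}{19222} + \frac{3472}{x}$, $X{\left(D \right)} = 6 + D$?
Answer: $\frac{74965578800465}{23209238682} \approx 3230.0$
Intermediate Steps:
$x = -17499$ ($x = -6150 - 11349 = -17499$)
$H = - \frac{3548507866}{504548667}$ ($H = -7 + \frac{\frac{6 - 2}{19222} + \frac{3472}{-17499}}{6} = -7 + \frac{4 \cdot \frac{1}{19222} + 3472 \left(- \frac{1}{17499}\right)}{6} = -7 + \frac{\frac{2}{9611} - \frac{3472}{17499}}{6} = -7 + \frac{1}{6} \left(- \frac{33334394}{168182889}\right) = -7 - \frac{16667197}{504548667} = - \frac{3548507866}{504548667} \approx -7.033$)
$Y = \frac{148903}{46}$ ($Y = 3237 + \frac{1}{46} = \frac{148903}{46} \approx 3237.0$)
$Y + H = \frac{148903}{46} - \frac{3548507866}{504548667} = \frac{74965578800465}{23209238682}$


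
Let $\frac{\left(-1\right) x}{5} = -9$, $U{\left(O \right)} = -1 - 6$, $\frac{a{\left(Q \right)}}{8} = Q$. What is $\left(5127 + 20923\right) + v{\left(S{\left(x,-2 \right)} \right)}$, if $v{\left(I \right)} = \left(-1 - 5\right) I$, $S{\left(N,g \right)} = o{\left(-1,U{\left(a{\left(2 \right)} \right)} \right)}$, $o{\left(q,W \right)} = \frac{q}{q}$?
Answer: $26044$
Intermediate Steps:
$a{\left(Q \right)} = 8 Q$
$U{\left(O \right)} = -7$ ($U{\left(O \right)} = -1 - 6 = -7$)
$x = 45$ ($x = \left(-5\right) \left(-9\right) = 45$)
$o{\left(q,W \right)} = 1$
$S{\left(N,g \right)} = 1$
$v{\left(I \right)} = - 6 I$
$\left(5127 + 20923\right) + v{\left(S{\left(x,-2 \right)} \right)} = \left(5127 + 20923\right) - 6 = 26050 - 6 = 26044$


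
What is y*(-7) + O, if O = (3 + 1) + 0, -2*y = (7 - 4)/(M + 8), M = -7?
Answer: 29/2 ≈ 14.500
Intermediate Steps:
y = -3/2 (y = -(7 - 4)/(2*(-7 + 8)) = -3/(2*1) = -3/2 ≈ -1.5000)
O = 4 (O = 4 + 0 = 4)
y*(-7) + O = -3/2*(-7) + 4 = 21/2 + 4 = 29/2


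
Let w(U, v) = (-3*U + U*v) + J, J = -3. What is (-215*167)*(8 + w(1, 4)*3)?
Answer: -71810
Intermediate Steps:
w(U, v) = -3 - 3*U + U*v (w(U, v) = (-3*U + U*v) - 3 = -3 - 3*U + U*v)
(-215*167)*(8 + w(1, 4)*3) = (-215*167)*(8 + (-3 - 3*1 + 1*4)*3) = -35905*(8 + (-3 - 3 + 4)*3) = -35905*(8 - 2*3) = -35905*(8 - 6) = -35905*2 = -71810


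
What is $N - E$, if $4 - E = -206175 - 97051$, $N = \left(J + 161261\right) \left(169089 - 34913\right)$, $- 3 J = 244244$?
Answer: $\frac{32139475174}{3} \approx 1.0713 \cdot 10^{10}$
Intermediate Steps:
$J = - \frac{244244}{3}$ ($J = \left(- \frac{1}{3}\right) 244244 = - \frac{244244}{3} \approx -81415.0$)
$N = \frac{32140384864}{3}$ ($N = \left(- \frac{244244}{3} + 161261\right) \left(169089 - 34913\right) = \frac{239539}{3} \cdot 134176 = \frac{32140384864}{3} \approx 1.0713 \cdot 10^{10}$)
$E = 303230$ ($E = 4 - \left(-206175 - 97051\right) = 4 - -303226 = 4 + 303226 = 303230$)
$N - E = \frac{32140384864}{3} - 303230 = \frac{32139475174}{3}$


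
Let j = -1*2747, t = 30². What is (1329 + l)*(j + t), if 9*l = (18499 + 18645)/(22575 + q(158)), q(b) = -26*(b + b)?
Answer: -317287159121/129231 ≈ -2.4552e+6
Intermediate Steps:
q(b) = -52*b
t = 900
j = -2747
l = 37144/129231 (l = ((18499 + 18645)/(22575 - 52*158))/9 = (37144/(22575 - 8216))/9 = (37144/14359)/9 = (37144*(1/14359))/9 = (⅑)*(37144/14359) = 37144/129231 ≈ 0.28742)
(1329 + l)*(j + t) = (1329 + 37144/129231)*(-2747 + 900) = (171785143/129231)*(-1847) = -317287159121/129231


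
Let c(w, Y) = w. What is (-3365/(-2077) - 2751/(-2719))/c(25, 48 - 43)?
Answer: 14863262/141184075 ≈ 0.10528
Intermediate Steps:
(-3365/(-2077) - 2751/(-2719))/c(25, 48 - 43) = (-3365/(-2077) - 2751/(-2719))/25 = (-3365*(-1/2077) - 2751*(-1/2719))*(1/25) = (3365/2077 + 2751/2719)*(1/25) = (14863262/5647363)*(1/25) = 14863262/141184075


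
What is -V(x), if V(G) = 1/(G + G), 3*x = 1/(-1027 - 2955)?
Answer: 5973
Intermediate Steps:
x = -1/11946 (x = 1/(3*(-1027 - 2955)) = (1/3)/(-3982) = (1/3)*(-1/3982) = -1/11946 ≈ -8.3710e-5)
V(G) = 1/(2*G)
-V(x) = -1/(2*(-1/11946)) = -(-11946)/2 = -1*(-5973) = 5973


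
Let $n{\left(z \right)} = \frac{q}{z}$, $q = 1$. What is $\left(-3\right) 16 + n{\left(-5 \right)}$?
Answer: $- \frac{241}{5} \approx -48.2$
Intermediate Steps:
$n{\left(z \right)} = \frac{1}{z}$ ($n{\left(z \right)} = 1 \frac{1}{z} = \frac{1}{z}$)
$\left(-3\right) 16 + n{\left(-5 \right)} = \left(-3\right) 16 + \frac{1}{-5} = -48 - \frac{1}{5} = - \frac{241}{5}$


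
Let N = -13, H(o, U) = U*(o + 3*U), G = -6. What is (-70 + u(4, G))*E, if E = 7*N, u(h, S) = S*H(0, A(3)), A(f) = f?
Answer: 21112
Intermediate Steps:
u(h, S) = 27*S (u(h, S) = S*(3*(0 + 3*3)) = S*(3*(0 + 9)) = S*(3*9) = S*27 = 27*S)
E = -91 (E = 7*(-13) = -91)
(-70 + u(4, G))*E = (-70 + 27*(-6))*(-91) = (-70 - 162)*(-91) = -232*(-91) = 21112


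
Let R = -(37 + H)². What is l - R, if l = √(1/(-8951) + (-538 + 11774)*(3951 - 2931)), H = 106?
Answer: 20449 + √918237482139769/8951 ≈ 23834.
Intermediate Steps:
l = √918237482139769/8951 (l = √(-1/8951 + 11236*1020) = √(-1/8951 + 11460720) = √(102584904719/8951) = √918237482139769/8951 ≈ 3385.4)
R = -20449 (R = -(37 + 106)² = -1*143² = -1*20449 = -20449)
l - R = √918237482139769/8951 - 1*(-20449) = √918237482139769/8951 + 20449 = 20449 + √918237482139769/8951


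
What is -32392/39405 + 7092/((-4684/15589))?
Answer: -1089164429317/46143255 ≈ -23604.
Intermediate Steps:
-32392/39405 + 7092/((-4684/15589)) = -32392*1/39405 + 7092/((-4684*1/15589)) = -32392/39405 + 7092/(-4684/15589) = -32392/39405 + 7092*(-15589/4684) = -32392/39405 - 27639297/1171 = -1089164429317/46143255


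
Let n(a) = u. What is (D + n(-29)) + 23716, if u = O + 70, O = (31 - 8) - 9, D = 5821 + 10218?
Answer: 39839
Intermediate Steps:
D = 16039
O = 14 (O = 23 - 9 = 14)
u = 84 (u = 14 + 70 = 84)
n(a) = 84
(D + n(-29)) + 23716 = (16039 + 84) + 23716 = 16123 + 23716 = 39839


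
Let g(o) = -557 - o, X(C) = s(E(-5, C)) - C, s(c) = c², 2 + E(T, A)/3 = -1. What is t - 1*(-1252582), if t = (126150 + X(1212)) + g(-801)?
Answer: 1377845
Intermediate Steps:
E(T, A) = -9 (E(T, A) = -6 + 3*(-1) = -6 - 3 = -9)
X(C) = 81 - C (X(C) = (-9)² - C = 81 - C)
t = 125263 (t = (126150 + (81 - 1*1212)) + (-557 - 1*(-801)) = (126150 + (81 - 1212)) + (-557 + 801) = (126150 - 1131) + 244 = 125019 + 244 = 125263)
t - 1*(-1252582) = 125263 - 1*(-1252582) = 125263 + 1252582 = 1377845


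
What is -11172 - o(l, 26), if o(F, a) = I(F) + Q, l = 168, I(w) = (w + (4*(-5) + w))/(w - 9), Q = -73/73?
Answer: -1776505/159 ≈ -11173.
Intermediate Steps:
Q = -1 (Q = -73*1/73 = -1)
I(w) = (-20 + 2*w)/(-9 + w) (I(w) = (w + (-20 + w))/(-9 + w) = (-20 + 2*w)/(-9 + w))
o(F, a) = -1 + 2*(-10 + F)/(-9 + F) (o(F, a) = 2*(-10 + F)/(-9 + F) - 1 = -1 + 2*(-10 + F)/(-9 + F))
-11172 - o(l, 26) = -11172 - (-11 + 168)/(-9 + 168) = -11172 - 157/159 = -1776505/159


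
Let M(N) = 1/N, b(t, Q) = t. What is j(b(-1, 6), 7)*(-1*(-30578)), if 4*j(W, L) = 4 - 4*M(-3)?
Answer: 122312/3 ≈ 40771.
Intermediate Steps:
M(N) = 1/N
j(W, L) = 4/3 (j(W, L) = (4 - 4/(-3))/4 = (4 - 4*(-⅓))/4 = (4 + 4/3)/4 = (¼)*(16/3) = 4/3)
j(b(-1, 6), 7)*(-1*(-30578)) = 4*(-1*(-30578))/3 = (4/3)*30578 = 122312/3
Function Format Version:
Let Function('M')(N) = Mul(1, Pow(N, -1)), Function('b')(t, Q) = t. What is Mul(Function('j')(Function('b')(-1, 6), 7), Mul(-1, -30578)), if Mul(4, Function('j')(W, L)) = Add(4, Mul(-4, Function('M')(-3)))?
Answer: Rational(122312, 3) ≈ 40771.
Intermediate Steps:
Function('M')(N) = Pow(N, -1)
Function('j')(W, L) = Rational(4, 3) (Function('j')(W, L) = Mul(Rational(1, 4), Add(4, Mul(-4, Pow(-3, -1)))) = Mul(Rational(1, 4), Add(4, Mul(-4, Rational(-1, 3)))) = Mul(Rational(1, 4), Add(4, Rational(4, 3))) = Mul(Rational(1, 4), Rational(16, 3)) = Rational(4, 3))
Mul(Function('j')(Function('b')(-1, 6), 7), Mul(-1, -30578)) = Mul(Rational(4, 3), Mul(-1, -30578)) = Mul(Rational(4, 3), 30578) = Rational(122312, 3)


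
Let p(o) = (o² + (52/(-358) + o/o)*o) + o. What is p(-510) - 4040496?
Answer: -676860204/179 ≈ -3.7813e+6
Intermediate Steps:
p(o) = o² + 332*o/179 (p(o) = (o² + (52*(-1/358) + 1)*o) + o = (o² + (-26/179 + 1)*o) + o = (o² + 153*o/179) + o = o² + 332*o/179)
p(-510) - 4040496 = (1/179)*(-510)*(332 + 179*(-510)) - 4040496 = (1/179)*(-510)*(332 - 91290) - 4040496 = (1/179)*(-510)*(-90958) - 4040496 = 46388580/179 - 4040496 = -676860204/179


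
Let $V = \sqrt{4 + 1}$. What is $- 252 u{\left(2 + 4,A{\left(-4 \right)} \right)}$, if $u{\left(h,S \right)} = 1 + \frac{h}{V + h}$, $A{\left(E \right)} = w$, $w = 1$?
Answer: $- \frac{16884}{31} + \frac{1512 \sqrt{5}}{31} \approx -435.58$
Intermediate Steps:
$A{\left(E \right)} = 1$
$V = \sqrt{5} \approx 2.2361$
$u{\left(h,S \right)} = 1 + \frac{h}{h + \sqrt{5}}$ ($u{\left(h,S \right)} = 1 + \frac{h}{\sqrt{5} + h} = 1 + \frac{h}{h + \sqrt{5}}$)
$- 252 u{\left(2 + 4,A{\left(-4 \right)} \right)} = - 252 \frac{\sqrt{5} + 2 \left(2 + 4\right)}{\left(2 + 4\right) + \sqrt{5}} = - 252 \frac{\sqrt{5} + 2 \cdot 6}{6 + \sqrt{5}} = - 252 \frac{\sqrt{5} + 12}{6 + \sqrt{5}} = - 252 \frac{12 + \sqrt{5}}{6 + \sqrt{5}} = - \frac{252 \left(12 + \sqrt{5}\right)}{6 + \sqrt{5}}$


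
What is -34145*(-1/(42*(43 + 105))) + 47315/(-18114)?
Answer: 18021805/6255368 ≈ 2.8810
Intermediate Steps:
-34145*(-1/(42*(43 + 105))) + 47315/(-18114) = -34145/((-42*148)) + 47315*(-1/18114) = -34145/(-6216) - 47315/18114 = -34145*(-1/6216) - 47315/18114 = 34145/6216 - 47315/18114 = 18021805/6255368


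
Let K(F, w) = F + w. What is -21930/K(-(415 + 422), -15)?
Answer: 3655/142 ≈ 25.739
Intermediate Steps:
-21930/K(-(415 + 422), -15) = -21930/(-(415 + 422) - 15) = -21930/(-1*837 - 15) = -21930/(-837 - 15) = -21930/(-852) = -21930*(-1/852) = 3655/142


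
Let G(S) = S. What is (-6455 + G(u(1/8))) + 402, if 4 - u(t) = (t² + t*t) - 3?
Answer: -193473/32 ≈ -6046.0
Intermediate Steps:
u(t) = 7 - 2*t² (u(t) = 4 - ((t² + t*t) - 3) = 4 - ((t² + t²) - 3) = 4 - (2*t² - 3) = 4 - (-3 + 2*t²) = 4 + (3 - 2*t²) = 7 - 2*t²)
(-6455 + G(u(1/8))) + 402 = (-6455 + (7 - 2*(1/8)²)) + 402 = (-6455 + (7 - 2*(⅛)²)) + 402 = (-6455 + (7 - 2*1/64)) + 402 = (-6455 + (7 - 1/32)) + 402 = (-6455 + 223/32) + 402 = -206337/32 + 402 = -193473/32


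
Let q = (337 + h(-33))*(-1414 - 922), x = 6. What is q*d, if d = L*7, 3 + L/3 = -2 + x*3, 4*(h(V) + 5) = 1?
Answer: -211885128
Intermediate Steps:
h(V) = -19/4 (h(V) = -5 + (1/4)*1 = -5 + 1/4 = -19/4)
L = 39 (L = -9 + 3*(-2 + 6*3) = -9 + 3*(-2 + 18) = -9 + 3*16 = -9 + 48 = 39)
q = -776136 (q = (337 - 19/4)*(-1414 - 922) = (1329/4)*(-2336) = -776136)
d = 273 (d = 39*7 = 273)
q*d = -776136*273 = -211885128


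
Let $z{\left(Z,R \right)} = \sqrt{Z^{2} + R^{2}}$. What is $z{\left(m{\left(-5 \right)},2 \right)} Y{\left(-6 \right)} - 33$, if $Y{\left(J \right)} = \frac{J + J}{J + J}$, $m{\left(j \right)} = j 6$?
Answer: $-33 + 2 \sqrt{226} \approx -2.9334$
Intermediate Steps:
$m{\left(j \right)} = 6 j$
$Y{\left(J \right)} = 1$ ($Y{\left(J \right)} = \frac{2 J}{2 J} = 2 J \frac{1}{2 J} = 1$)
$z{\left(Z,R \right)} = \sqrt{R^{2} + Z^{2}}$
$z{\left(m{\left(-5 \right)},2 \right)} Y{\left(-6 \right)} - 33 = \sqrt{2^{2} + \left(6 \left(-5\right)\right)^{2}} \cdot 1 - 33 = \sqrt{4 + \left(-30\right)^{2}} \cdot 1 - 33 = \sqrt{4 + 900} \cdot 1 - 33 = \sqrt{904} \cdot 1 - 33 = 2 \sqrt{226} \cdot 1 - 33 = 2 \sqrt{226} - 33 = -33 + 2 \sqrt{226}$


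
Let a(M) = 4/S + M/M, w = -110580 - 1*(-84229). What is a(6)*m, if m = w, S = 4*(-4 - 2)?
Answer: -131755/6 ≈ -21959.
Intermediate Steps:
w = -26351 (w = -110580 + 84229 = -26351)
S = -24 (S = 4*(-6) = -24)
a(M) = ⅚ (a(M) = 4/(-24) + M/M = 4*(-1/24) + 1 = -⅙ + 1 = ⅚)
m = -26351
a(6)*m = (⅚)*(-26351) = -131755/6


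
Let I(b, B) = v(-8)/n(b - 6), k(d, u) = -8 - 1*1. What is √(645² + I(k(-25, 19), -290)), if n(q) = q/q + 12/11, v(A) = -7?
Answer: √220075454/23 ≈ 645.00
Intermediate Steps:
k(d, u) = -9 (k(d, u) = -8 - 1 = -9)
n(q) = 23/11 (n(q) = 1 + 12*(1/11) = 1 + 12/11 = 23/11)
I(b, B) = -77/23 (I(b, B) = -7/23/11 = -7*11/23 = -77/23)
√(645² + I(k(-25, 19), -290)) = √(645² - 77/23) = √(416025 - 77/23) = √(9568498/23) = √220075454/23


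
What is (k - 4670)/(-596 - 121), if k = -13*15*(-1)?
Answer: 4475/717 ≈ 6.2413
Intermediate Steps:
k = 195 (k = -195*(-1) = 195)
(k - 4670)/(-596 - 121) = (195 - 4670)/(-596 - 121) = -4475/(-717) = -4475*(-1/717) = 4475/717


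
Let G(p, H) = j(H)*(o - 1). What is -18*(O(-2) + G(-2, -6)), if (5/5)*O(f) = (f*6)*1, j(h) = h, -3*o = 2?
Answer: 36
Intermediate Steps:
o = -⅔ (o = -⅓*2 = -⅔ ≈ -0.66667)
O(f) = 6*f (O(f) = (f*6)*1 = (6*f)*1 = 6*f)
G(p, H) = -5*H/3 (G(p, H) = H*(-⅔ - 1) = H*(-5/3) = -5*H/3)
-18*(O(-2) + G(-2, -6)) = -18*(6*(-2) - 5/3*(-6)) = -18*(-12 + 10) = -18*(-2) = 36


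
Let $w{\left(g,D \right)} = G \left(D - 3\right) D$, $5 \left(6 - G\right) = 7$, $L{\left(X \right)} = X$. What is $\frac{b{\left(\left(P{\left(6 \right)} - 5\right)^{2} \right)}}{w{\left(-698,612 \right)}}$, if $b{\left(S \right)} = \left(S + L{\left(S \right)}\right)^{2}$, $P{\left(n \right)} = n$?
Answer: $\frac{5}{2143071} \approx 2.3331 \cdot 10^{-6}$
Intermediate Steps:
$G = \frac{23}{5}$ ($G = 6 - \frac{7}{5} = \frac{23}{5} \approx 4.6$)
$b{\left(S \right)} = 4 S^{2}$ ($b{\left(S \right)} = \left(S + S\right)^{2} = \left(2 S\right)^{2} = 4 S^{2}$)
$w{\left(g,D \right)} = D \left(- \frac{69}{5} + \frac{23 D}{5}\right)$ ($w{\left(g,D \right)} = \frac{23 \left(D - 3\right)}{5} D = \frac{23 \left(-3 + D\right)}{5} D = \left(- \frac{69}{5} + \frac{23 D}{5}\right) D = D \left(- \frac{69}{5} + \frac{23 D}{5}\right)$)
$\frac{b{\left(\left(P{\left(6 \right)} - 5\right)^{2} \right)}}{w{\left(-698,612 \right)}} = \frac{4 \left(\left(6 - 5\right)^{2}\right)^{2}}{\frac{23}{5} \cdot 612 \left(-3 + 612\right)} = \frac{4 \left(1^{2}\right)^{2}}{\frac{23}{5} \cdot 612 \cdot 609} = \frac{4 \cdot 1^{2}}{\frac{8572284}{5}} = 4 \cdot 1 \cdot \frac{5}{8572284} = 4 \cdot \frac{5}{8572284} = \frac{5}{2143071}$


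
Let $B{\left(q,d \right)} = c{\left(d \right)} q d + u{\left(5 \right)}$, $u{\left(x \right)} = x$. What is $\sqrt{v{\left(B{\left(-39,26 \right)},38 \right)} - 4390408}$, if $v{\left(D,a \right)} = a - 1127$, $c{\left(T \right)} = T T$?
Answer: $i \sqrt{4391497} \approx 2095.6 i$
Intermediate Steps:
$c{\left(T \right)} = T^{2}$
$B{\left(q,d \right)} = 5 + q d^{3}$ ($B{\left(q,d \right)} = d^{2} q d + 5 = q d^{2} d + 5 = q d^{3} + 5 = 5 + q d^{3}$)
$v{\left(D,a \right)} = -1127 + a$
$\sqrt{v{\left(B{\left(-39,26 \right)},38 \right)} - 4390408} = \sqrt{\left(-1127 + 38\right) - 4390408} = \sqrt{-1089 - 4390408} = \sqrt{-4391497} = i \sqrt{4391497}$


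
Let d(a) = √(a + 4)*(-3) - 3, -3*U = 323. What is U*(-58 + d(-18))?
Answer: 19703/3 + 323*I*√14 ≈ 6567.7 + 1208.6*I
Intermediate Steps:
U = -323/3 (U = -⅓*323 = -323/3 ≈ -107.67)
d(a) = -3 - 3*√(4 + a) (d(a) = √(4 + a)*(-3) - 3 = -3*√(4 + a) - 3 = -3 - 3*√(4 + a))
U*(-58 + d(-18)) = -323*(-58 + (-3 - 3*√(4 - 18)))/3 = -323*(-58 + (-3 - 3*I*√14))/3 = -323*(-61 - 3*I*√14)/3 = 19703/3 + 323*I*√14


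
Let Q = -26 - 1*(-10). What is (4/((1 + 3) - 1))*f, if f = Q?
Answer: -64/3 ≈ -21.333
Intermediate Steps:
Q = -16 (Q = -26 + 10 = -16)
f = -16
(4/((1 + 3) - 1))*f = (4/((1 + 3) - 1))*(-16) = (4/(4 - 1))*(-16) = (4/3)*(-16) = -64/3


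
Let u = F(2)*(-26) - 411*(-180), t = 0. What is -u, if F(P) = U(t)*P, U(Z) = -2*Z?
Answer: -73980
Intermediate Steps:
F(P) = 0 (F(P) = (-2*0)*P = 0*P = 0)
u = 73980 (u = 0*(-26) - 411*(-180) = 0 + 73980 = 73980)
-u = -1*73980 = -73980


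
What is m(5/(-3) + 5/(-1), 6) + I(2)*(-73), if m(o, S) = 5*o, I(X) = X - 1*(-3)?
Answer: -1195/3 ≈ -398.33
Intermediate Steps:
I(X) = 3 + X (I(X) = X + 3 = 3 + X)
m(5/(-3) + 5/(-1), 6) + I(2)*(-73) = 5*(5/(-3) + 5/(-1)) + (3 + 2)*(-73) = 5*(5*(-1/3) + 5*(-1)) + 5*(-73) = 5*(-5/3 - 5) - 365 = 5*(-20/3) - 365 = -100/3 - 365 = -1195/3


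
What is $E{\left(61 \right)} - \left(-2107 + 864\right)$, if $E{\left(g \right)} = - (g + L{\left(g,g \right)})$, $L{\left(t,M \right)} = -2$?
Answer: $1184$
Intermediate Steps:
$E{\left(g \right)} = 2 - g$ ($E{\left(g \right)} = - (g - 2) = - (-2 + g) = 2 - g$)
$E{\left(61 \right)} - \left(-2107 + 864\right) = \left(2 - 61\right) - \left(-2107 + 864\right) = \left(2 - 61\right) - -1243 = -59 + 1243 = 1184$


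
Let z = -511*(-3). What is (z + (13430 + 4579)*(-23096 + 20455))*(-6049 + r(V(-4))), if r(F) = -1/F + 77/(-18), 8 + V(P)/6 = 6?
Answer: 863674068995/3 ≈ 2.8789e+11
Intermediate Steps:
V(P) = -12 (V(P) = -48 + 6*6 = -48 + 36 = -12)
r(F) = -77/18 - 1/F (r(F) = -1/F + 77*(-1/18) = -1/F - 77/18 = -77/18 - 1/F)
z = 1533
(z + (13430 + 4579)*(-23096 + 20455))*(-6049 + r(V(-4))) = (1533 + (13430 + 4579)*(-23096 + 20455))*(-6049 + (-77/18 - 1/(-12))) = (1533 + 18009*(-2641))*(-6049 + (-77/18 - 1*(-1/12))) = (1533 - 47561769)*(-6049 + (-77/18 + 1/12)) = -47560236*(-6049 - 151/36) = -47560236*(-217915/36) = 863674068995/3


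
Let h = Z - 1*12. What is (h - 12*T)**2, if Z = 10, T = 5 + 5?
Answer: 14884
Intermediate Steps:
T = 10
h = -2 (h = 10 - 1*12 = 10 - 12 = -2)
(h - 12*T)**2 = (-2 - 12*10)**2 = (-2 - 120)**2 = (-122)**2 = 14884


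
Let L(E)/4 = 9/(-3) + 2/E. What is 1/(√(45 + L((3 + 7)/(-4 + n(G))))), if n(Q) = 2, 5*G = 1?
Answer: √785/157 ≈ 0.17846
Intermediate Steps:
G = ⅕ (G = (⅕)*1 = ⅕ ≈ 0.20000)
L(E) = -12 + 8/E (L(E) = 4*(9/(-3) + 2/E) = 4*(9*(-⅓) + 2/E) = 4*(-3 + 2/E) = -12 + 8/E)
1/(√(45 + L((3 + 7)/(-4 + n(G))))) = 1/(√(45 + (-12 + 8/(((3 + 7)/(-4 + 2)))))) = 1/(√(45 + (-12 + 8/((10/(-2)))))) = 1/(√(45 + (-12 + 8/((10*(-½)))))) = 1/(√(45 + (-12 + 8/(-5)))) = 1/(√(45 + (-12 + 8*(-⅕)))) = 1/(√(45 + (-12 - 8/5))) = 1/(√(45 - 68/5)) = 1/(√(157/5)) = 1/(√785/5) = √785/157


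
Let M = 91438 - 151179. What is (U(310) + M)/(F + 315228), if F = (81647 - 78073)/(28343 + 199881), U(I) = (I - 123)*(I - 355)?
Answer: -7777417472/35971299323 ≈ -0.21621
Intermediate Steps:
U(I) = (-355 + I)*(-123 + I) (U(I) = (-123 + I)*(-355 + I) = (-355 + I)*(-123 + I))
F = 1787/114112 (F = 3574/228224 = 3574*(1/228224) = 1787/114112 ≈ 0.015660)
M = -59741
(U(310) + M)/(F + 315228) = ((43665 + 310² - 478*310) - 59741)/(1787/114112 + 315228) = ((43665 + 96100 - 148180) - 59741)/(35971299323/114112) = (-8415 - 59741)*(114112/35971299323) = -68156*114112/35971299323 = -7777417472/35971299323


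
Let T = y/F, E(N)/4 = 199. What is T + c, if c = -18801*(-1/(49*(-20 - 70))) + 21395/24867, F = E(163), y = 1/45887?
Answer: -757251036180523/222531867095580 ≈ -3.4029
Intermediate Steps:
y = 1/45887 ≈ 2.1793e-5
E(N) = 796 (E(N) = 4*199 = 796)
F = 796
c = -41463613/12184830 (c = -18801/((-90*(-49))) + 21395*(1/24867) = -18801/4410 + 21395/24867 = -18801*1/4410 + 21395/24867 = -2089/490 + 21395/24867 = -41463613/12184830 ≈ -3.4029)
T = 1/36526052 (T = (1/45887)/796 = (1/45887)*(1/796) = 1/36526052 ≈ 2.7378e-8)
T + c = 1/36526052 - 41463613/12184830 = -757251036180523/222531867095580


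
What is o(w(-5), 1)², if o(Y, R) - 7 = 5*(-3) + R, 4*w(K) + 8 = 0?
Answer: 49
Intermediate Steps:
w(K) = -2 (w(K) = -2 + (¼)*0 = -2 + 0 = -2)
o(Y, R) = -8 + R (o(Y, R) = 7 + (5*(-3) + R) = 7 + (-15 + R) = -8 + R)
o(w(-5), 1)² = (-8 + 1)² = (-7)² = 49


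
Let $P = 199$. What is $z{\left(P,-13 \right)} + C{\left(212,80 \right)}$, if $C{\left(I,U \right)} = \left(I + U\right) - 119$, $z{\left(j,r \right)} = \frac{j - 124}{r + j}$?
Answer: $\frac{10751}{62} \approx 173.4$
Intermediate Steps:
$z{\left(j,r \right)} = \frac{-124 + j}{j + r}$
$C{\left(I,U \right)} = -119 + I + U$
$z{\left(P,-13 \right)} + C{\left(212,80 \right)} = \frac{-124 + 199}{199 - 13} + \left(-119 + 212 + 80\right) = \frac{1}{186} \cdot 75 + 173 = \frac{25}{62} + 173 = \frac{10751}{62}$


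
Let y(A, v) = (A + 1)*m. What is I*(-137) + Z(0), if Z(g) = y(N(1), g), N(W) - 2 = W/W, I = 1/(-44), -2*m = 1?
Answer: 49/44 ≈ 1.1136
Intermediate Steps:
m = -½ (m = -½*1 = -½ ≈ -0.50000)
I = -1/44 ≈ -0.022727
N(W) = 3 (N(W) = 2 + W/W = 2 + 1 = 3)
y(A, v) = -½ - A/2 (y(A, v) = (A + 1)*(-½) = (1 + A)*(-½) = -½ - A/2)
Z(g) = -2 (Z(g) = -½ - ½*3 = -½ - 3/2 = -2)
I*(-137) + Z(0) = -1/44*(-137) - 2 = 137/44 - 2 = 49/44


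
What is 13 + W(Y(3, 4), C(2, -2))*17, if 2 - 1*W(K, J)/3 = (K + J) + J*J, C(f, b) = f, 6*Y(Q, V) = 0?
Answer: -191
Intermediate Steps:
Y(Q, V) = 0 (Y(Q, V) = (⅙)*0 = 0)
W(K, J) = 6 - 3*J - 3*K - 3*J² (W(K, J) = 6 - 3*((K + J) + J*J) = 6 - 3*((J + K) + J²) = 6 - 3*(J + K + J²) = 6 + (-3*J - 3*K - 3*J²) = 6 - 3*J - 3*K - 3*J²)
13 + W(Y(3, 4), C(2, -2))*17 = 13 + (6 - 3*2 - 3*0 - 3*2²)*17 = 13 + (6 - 6 + 0 - 3*4)*17 = 13 + (6 - 6 + 0 - 12)*17 = 13 - 12*17 = 13 - 204 = -191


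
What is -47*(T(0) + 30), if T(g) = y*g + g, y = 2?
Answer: -1410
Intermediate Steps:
T(g) = 3*g (T(g) = 2*g + g = 3*g)
-47*(T(0) + 30) = -47*(3*0 + 30) = -47*(0 + 30) = -47*30 = -1410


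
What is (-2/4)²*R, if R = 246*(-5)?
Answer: -615/2 ≈ -307.50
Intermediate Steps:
R = -1230
(-2/4)²*R = (-2/4)²*(-1230) = (-2*¼)²*(-1230) = (-½)²*(-1230) = (¼)*(-1230) = -615/2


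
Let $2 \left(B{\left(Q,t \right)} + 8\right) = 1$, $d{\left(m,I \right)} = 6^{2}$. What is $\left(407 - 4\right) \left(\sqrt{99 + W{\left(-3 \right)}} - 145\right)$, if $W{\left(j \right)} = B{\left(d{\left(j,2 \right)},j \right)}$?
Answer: $-58435 + \frac{403 \sqrt{366}}{2} \approx -54580.0$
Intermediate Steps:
$d{\left(m,I \right)} = 36$
$B{\left(Q,t \right)} = - \frac{15}{2}$ ($B{\left(Q,t \right)} = -8 + \frac{1}{2} \cdot 1 = -8 + \frac{1}{2} = - \frac{15}{2}$)
$W{\left(j \right)} = - \frac{15}{2}$
$\left(407 - 4\right) \left(\sqrt{99 + W{\left(-3 \right)}} - 145\right) = \left(407 - 4\right) \left(\sqrt{99 - \frac{15}{2}} - 145\right) = 403 \left(\sqrt{\frac{183}{2}} - 145\right) = 403 \left(\frac{\sqrt{366}}{2} - 145\right) = 403 \left(-145 + \frac{\sqrt{366}}{2}\right) = -58435 + \frac{403 \sqrt{366}}{2}$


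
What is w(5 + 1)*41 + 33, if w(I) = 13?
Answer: 566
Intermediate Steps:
w(5 + 1)*41 + 33 = 13*41 + 33 = 533 + 33 = 566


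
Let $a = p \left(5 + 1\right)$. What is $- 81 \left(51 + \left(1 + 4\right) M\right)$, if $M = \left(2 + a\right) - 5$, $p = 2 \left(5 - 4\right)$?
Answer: $-7776$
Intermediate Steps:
$p = 2$ ($p = 2 \cdot 1 = 2$)
$a = 12$ ($a = 2 \left(5 + 1\right) = 2 \cdot 6 = 12$)
$M = 9$ ($M = \left(2 + 12\right) - 5 = 14 - 5 = 9$)
$- 81 \left(51 + \left(1 + 4\right) M\right) = - 81 \left(51 + \left(1 + 4\right) 9\right) = - 81 \left(51 + 5 \cdot 9\right) = - 81 \left(51 + 45\right) = \left(-81\right) 96 = -7776$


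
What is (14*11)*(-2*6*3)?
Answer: -5544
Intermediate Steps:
(14*11)*(-2*6*3) = 154*(-12*3) = 154*(-36) = -5544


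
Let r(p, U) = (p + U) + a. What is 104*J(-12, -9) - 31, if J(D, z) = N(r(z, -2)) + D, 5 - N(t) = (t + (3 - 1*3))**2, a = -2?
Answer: -18335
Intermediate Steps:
r(p, U) = -2 + U + p (r(p, U) = (p + U) - 2 = (U + p) - 2 = -2 + U + p)
N(t) = 5 - t**2 (N(t) = 5 - (t + (3 - 1*3))**2 = 5 - (t + (3 - 3))**2 = 5 - (t + 0)**2 = 5 - t**2)
J(D, z) = 5 + D - (-4 + z)**2 (J(D, z) = (5 - (-2 - 2 + z)**2) + D = (5 - (-4 + z)**2) + D = 5 + D - (-4 + z)**2)
104*J(-12, -9) - 31 = 104*(5 - 12 - (-4 - 9)**2) - 31 = 104*(5 - 12 - 1*(-13)**2) - 31 = 104*(5 - 12 - 1*169) - 31 = 104*(5 - 12 - 169) - 31 = 104*(-176) - 31 = -18304 - 31 = -18335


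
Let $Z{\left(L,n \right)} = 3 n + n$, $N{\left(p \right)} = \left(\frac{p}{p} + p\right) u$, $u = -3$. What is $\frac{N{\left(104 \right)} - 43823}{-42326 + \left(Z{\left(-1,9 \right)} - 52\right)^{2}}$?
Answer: $\frac{22069}{21035} \approx 1.0492$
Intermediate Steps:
$N{\left(p \right)} = -3 - 3 p$ ($N{\left(p \right)} = \left(\frac{p}{p} + p\right) \left(-3\right) = \left(1 + p\right) \left(-3\right) = -3 - 3 p$)
$Z{\left(L,n \right)} = 4 n$
$\frac{N{\left(104 \right)} - 43823}{-42326 + \left(Z{\left(-1,9 \right)} - 52\right)^{2}} = \frac{\left(-3 - 312\right) - 43823}{-42326 + \left(4 \cdot 9 - 52\right)^{2}} = \frac{\left(-3 - 312\right) - 43823}{-42326 + \left(36 - 52\right)^{2}} = \frac{-315 - 43823}{-42326 + \left(-16\right)^{2}} = - \frac{44138}{-42326 + 256} = - \frac{44138}{-42070} = \left(-44138\right) \left(- \frac{1}{42070}\right) = \frac{22069}{21035}$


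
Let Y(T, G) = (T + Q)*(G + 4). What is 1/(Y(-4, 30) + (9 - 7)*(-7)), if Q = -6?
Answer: -1/354 ≈ -0.0028249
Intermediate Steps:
Y(T, G) = (-6 + T)*(4 + G) (Y(T, G) = (T - 6)*(G + 4) = (-6 + T)*(4 + G))
1/(Y(-4, 30) + (9 - 7)*(-7)) = 1/((-24 - 6*30 + 4*(-4) + 30*(-4)) + (9 - 7)*(-7)) = 1/((-24 - 180 - 16 - 120) + 2*(-7)) = 1/(-340 - 14) = 1/(-354) = -1/354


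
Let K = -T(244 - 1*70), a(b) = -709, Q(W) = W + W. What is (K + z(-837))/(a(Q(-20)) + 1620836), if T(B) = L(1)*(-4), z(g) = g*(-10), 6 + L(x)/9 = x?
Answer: 8190/1620127 ≈ 0.0050552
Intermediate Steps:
L(x) = -54 + 9*x
Q(W) = 2*W
z(g) = -10*g
T(B) = 180 (T(B) = (-54 + 9*1)*(-4) = (-54 + 9)*(-4) = -45*(-4) = 180)
K = -180 (K = -1*180 = -180)
(K + z(-837))/(a(Q(-20)) + 1620836) = (-180 - 10*(-837))/(-709 + 1620836) = (-180 + 8370)/1620127 = 8190*(1/1620127) = 8190/1620127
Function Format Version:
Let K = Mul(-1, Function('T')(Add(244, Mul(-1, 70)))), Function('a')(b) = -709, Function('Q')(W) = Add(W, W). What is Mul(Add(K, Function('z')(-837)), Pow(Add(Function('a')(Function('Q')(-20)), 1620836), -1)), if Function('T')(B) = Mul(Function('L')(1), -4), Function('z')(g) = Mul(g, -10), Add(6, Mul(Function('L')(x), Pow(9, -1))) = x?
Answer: Rational(8190, 1620127) ≈ 0.0050552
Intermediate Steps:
Function('L')(x) = Add(-54, Mul(9, x))
Function('Q')(W) = Mul(2, W)
Function('z')(g) = Mul(-10, g)
Function('T')(B) = 180 (Function('T')(B) = Mul(Add(-54, Mul(9, 1)), -4) = Mul(Add(-54, 9), -4) = Mul(-45, -4) = 180)
K = -180 (K = Mul(-1, 180) = -180)
Mul(Add(K, Function('z')(-837)), Pow(Add(Function('a')(Function('Q')(-20)), 1620836), -1)) = Mul(Add(-180, Mul(-10, -837)), Pow(Add(-709, 1620836), -1)) = Mul(Add(-180, 8370), Pow(1620127, -1)) = Mul(8190, Rational(1, 1620127)) = Rational(8190, 1620127)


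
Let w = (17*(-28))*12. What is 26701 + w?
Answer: 20989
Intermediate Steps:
w = -5712 (w = -476*12 = -5712)
26701 + w = 26701 - 5712 = 20989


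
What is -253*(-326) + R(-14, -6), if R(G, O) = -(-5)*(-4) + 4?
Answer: 82462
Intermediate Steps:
R(G, O) = -16 (R(G, O) = -5*4 + 4 = -20 + 4 = -16)
-253*(-326) + R(-14, -6) = -253*(-326) - 16 = 82478 - 16 = 82462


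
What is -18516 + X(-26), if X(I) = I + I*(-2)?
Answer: -18490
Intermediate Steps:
X(I) = -I (X(I) = I - 2*I = -I)
-18516 + X(-26) = -18516 - 1*(-26) = -18516 + 26 = -18490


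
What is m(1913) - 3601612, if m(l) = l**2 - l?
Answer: 56044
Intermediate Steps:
m(1913) - 3601612 = 1913*(-1 + 1913) - 3601612 = 1913*1912 - 3601612 = 3657656 - 3601612 = 56044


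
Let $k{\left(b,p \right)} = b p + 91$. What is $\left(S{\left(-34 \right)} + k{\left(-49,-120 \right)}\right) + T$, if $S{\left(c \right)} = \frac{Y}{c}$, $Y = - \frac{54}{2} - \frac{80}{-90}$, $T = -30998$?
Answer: $- \frac{7658027}{306} \approx -25026.0$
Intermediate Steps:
$k{\left(b,p \right)} = 91 + b p$
$Y = - \frac{235}{9}$ ($Y = \left(-54\right) \frac{1}{2} - - \frac{8}{9} = -27 + \frac{8}{9} = - \frac{235}{9} \approx -26.111$)
$S{\left(c \right)} = - \frac{235}{9 c}$
$\left(S{\left(-34 \right)} + k{\left(-49,-120 \right)}\right) + T = \left(- \frac{235}{9 \left(-34\right)} + \left(91 - -5880\right)\right) - 30998 = \left(\left(- \frac{235}{9}\right) \left(- \frac{1}{34}\right) + \left(91 + 5880\right)\right) - 30998 = \left(\frac{235}{306} + 5971\right) - 30998 = \frac{1827361}{306} - 30998 = - \frac{7658027}{306}$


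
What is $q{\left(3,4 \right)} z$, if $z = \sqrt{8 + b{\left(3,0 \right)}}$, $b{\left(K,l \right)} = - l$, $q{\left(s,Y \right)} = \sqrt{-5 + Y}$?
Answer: $2 i \sqrt{2} \approx 2.8284 i$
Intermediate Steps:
$z = 2 \sqrt{2}$ ($z = \sqrt{8 - 0} = \sqrt{8 + 0} = \sqrt{8} = 2 \sqrt{2} \approx 2.8284$)
$q{\left(3,4 \right)} z = \sqrt{-5 + 4} \cdot 2 \sqrt{2} = \sqrt{-1} \cdot 2 \sqrt{2} = i 2 \sqrt{2} = 2 i \sqrt{2}$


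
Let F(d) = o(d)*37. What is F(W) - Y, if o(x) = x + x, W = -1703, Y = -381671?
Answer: 255649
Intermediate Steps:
o(x) = 2*x
F(d) = 74*d (F(d) = (2*d)*37 = 74*d)
F(W) - Y = 74*(-1703) - 1*(-381671) = -126022 + 381671 = 255649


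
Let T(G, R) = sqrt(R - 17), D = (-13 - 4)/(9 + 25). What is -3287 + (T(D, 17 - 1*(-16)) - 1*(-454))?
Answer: -2829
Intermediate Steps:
D = -1/2 (D = -17/34 = -17*1/34 = -1/2 ≈ -0.50000)
T(G, R) = sqrt(-17 + R)
-3287 + (T(D, 17 - 1*(-16)) - 1*(-454)) = -3287 + (sqrt(-17 + (17 - 1*(-16))) - 1*(-454)) = -3287 + (sqrt(-17 + (17 + 16)) + 454) = -3287 + (sqrt(-17 + 33) + 454) = -3287 + (sqrt(16) + 454) = -3287 + (4 + 454) = -3287 + 458 = -2829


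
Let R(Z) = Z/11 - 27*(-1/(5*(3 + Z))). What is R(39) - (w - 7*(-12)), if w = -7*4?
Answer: -40291/770 ≈ -52.326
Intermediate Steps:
w = -28
R(Z) = -27/(-15 - 5*Z) + Z/11 (R(Z) = Z*(1/11) - 27/(-15 - 5*Z) = Z/11 - 27/(-15 - 5*Z) = -27/(-15 - 5*Z) + Z/11)
R(39) - (w - 7*(-12)) = (297 + 5*39² + 15*39)/(55*(3 + 39)) - (-28 - 7*(-12)) = (1/55)*(297 + 5*1521 + 585)/42 - (-28 + 84) = (1/55)*(1/42)*(297 + 7605 + 585) - 1*56 = (1/55)*(1/42)*8487 - 56 = 2829/770 - 56 = -40291/770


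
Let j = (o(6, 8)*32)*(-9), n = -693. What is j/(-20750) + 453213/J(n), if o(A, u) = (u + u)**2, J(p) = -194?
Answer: -4694933259/2012750 ≈ -2332.6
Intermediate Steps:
o(A, u) = 4*u**2 (o(A, u) = (2*u)**2 = 4*u**2)
j = -73728 (j = ((4*8**2)*32)*(-9) = ((4*64)*32)*(-9) = (256*32)*(-9) = 8192*(-9) = -73728)
j/(-20750) + 453213/J(n) = -73728/(-20750) + 453213/(-194) = -73728*(-1/20750) + 453213*(-1/194) = 36864/10375 - 453213/194 = -4694933259/2012750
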